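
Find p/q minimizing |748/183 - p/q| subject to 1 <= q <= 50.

94/23

Expand x = 748/183 as a continued fraction with the Euclidean algorithm:
  748 = 4*183 + 16, so a_0 = 4.
  183 = 11*16 + 7, so a_1 = 11.
  16 = 2*7 + 2, so a_2 = 2.
  7 = 3*2 + 1, so a_3 = 3.
  2 = 2*1 + 0, so a_4 = 2.
so x = [4; 11, 2, 3, 2].
Convergents (p_i = a_i*p_{i-1} + p_{i-2}, q_i = a_i*q_{i-1} + q_{i-2} with p_{-2}=0, p_{-1}=1, q_{-2}=1, q_{-1}=0), until the denominator exceeds 50:
  i=0: a_0=4, p_0 = 4*1 + 0 = 4, q_0 = 4*0 + 1 = 1.
  i=1: a_1=11, p_1 = 11*4 + 1 = 45, q_1 = 11*1 + 0 = 11.
  i=2: a_2=2, p_2 = 2*45 + 4 = 94, q_2 = 2*11 + 1 = 23.
  i=3: a_3=3, p_3 = 3*94 + 45 = 327, q_3 = 3*23 + 11 = 80.
q_3 = 80 > 50, so the last convergent with denominator <= 50 is p_2/q_2 = 94/23.
The closest fraction with denominator <= 50 is either p_2/q_2 or the intermediate fraction (k*p_2 + p_1)/(k*q_2 + q_1) with the largest k >= 1 whose denominator stays <= 50; these approach x as k grows, and every other convergent or intermediate fraction in range is farther away.
Largest k: floor((50 - q_1)/q_2) = floor((50 - 11)/23) = 1.
That gives (1*94 + 45)/(1*23 + 11) = 139/34.
Compare the errors: |x - 94/23| = |748*23 - 94*183|/(183*23) = 2/4209, and |x - 139/34| = |748*34 - 139*183|/(183*34) = 5/6222.
Cross-multiplying, 2*6222 = 12444 < 21045 = 5*4209, so 2/4209 is smaller: the convergent 94/23 is closer to x than 139/34.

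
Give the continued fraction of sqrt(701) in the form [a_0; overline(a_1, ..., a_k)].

Write x_i = (sqrt(701) + m_i)/d_i with (m_0, d_0) = (0, 1). a_0 = floor(sqrt(701)) = 26, since 26^2 = 676 <= 701 < 729 = 27^2.
Iterate m_{i+1} = d_i*a_i - m_i, d_{i+1} = (701 - m_{i+1}^2)/d_i, a_{i+1} = floor((a_0 + m_{i+1})/d_{i+1}):
  m_1 = 1*26 - 0 = 26, d_1 = (701 - 26^2)/1 = 25/1 = 25, a_1 = floor((26 + 26)/25) = 2.
  m_2 = 25*2 - 26 = 24, d_2 = (701 - 24^2)/25 = 125/25 = 5, a_2 = floor((26 + 24)/5) = 10.
  m_3 = 5*10 - 24 = 26, d_3 = (701 - 26^2)/5 = 25/5 = 5, a_3 = floor((26 + 26)/5) = 10.
  m_4 = 5*10 - 26 = 24, d_4 = (701 - 24^2)/5 = 125/5 = 25, a_4 = floor((26 + 24)/25) = 2.
  m_5 = 25*2 - 24 = 26, d_5 = (701 - 26^2)/25 = 25/25 = 1, a_5 = floor((26 + 26)/1) = 52.
  m_6 = 1*52 - 26 = 26, d_6 = (701 - 26^2)/1 = 25/1 = 25: (m_6, d_6) = (m_1, d_1) = (26, 25), so from here the quotients repeat a_1, ..., a_5; the period length is 5.
Hence the expansion of sqrt(701) is a_0 = 26 followed by the repeating block 2, 10, 10, 2, 52 (period 5).

[26; overline(2, 10, 10, 2, 52)]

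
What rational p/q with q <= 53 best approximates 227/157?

68/47

Expand x = 227/157 as a continued fraction with the Euclidean algorithm:
  227 = 1*157 + 70, so a_0 = 1.
  157 = 2*70 + 17, so a_1 = 2.
  70 = 4*17 + 2, so a_2 = 4.
  17 = 8*2 + 1, so a_3 = 8.
  2 = 2*1 + 0, so a_4 = 2.
so x = [1; 2, 4, 8, 2].
Convergents (p_i = a_i*p_{i-1} + p_{i-2}, q_i = a_i*q_{i-1} + q_{i-2} with p_{-2}=0, p_{-1}=1, q_{-2}=1, q_{-1}=0), until the denominator exceeds 53:
  i=0: a_0=1, p_0 = 1*1 + 0 = 1, q_0 = 1*0 + 1 = 1.
  i=1: a_1=2, p_1 = 2*1 + 1 = 3, q_1 = 2*1 + 0 = 2.
  i=2: a_2=4, p_2 = 4*3 + 1 = 13, q_2 = 4*2 + 1 = 9.
  i=3: a_3=8, p_3 = 8*13 + 3 = 107, q_3 = 8*9 + 2 = 74.
q_3 = 74 > 53, so the last convergent with denominator <= 53 is p_2/q_2 = 13/9.
The closest fraction with denominator <= 53 is either p_2/q_2 or the intermediate fraction (k*p_2 + p_1)/(k*q_2 + q_1) with the largest k >= 1 whose denominator stays <= 53; these approach x as k grows, and every other convergent or intermediate fraction in range is farther away.
Largest k: floor((53 - q_1)/q_2) = floor((53 - 2)/9) = 5.
That gives (5*13 + 3)/(5*9 + 2) = 68/47.
Compare the errors: |x - 13/9| = |227*9 - 13*157|/(157*9) = 2/1413, and |x - 68/47| = |227*47 - 68*157|/(157*47) = 7/7379.
Cross-multiplying, 7*1413 = 9891 < 14758 = 2*7379, so 7/7379 is smaller: the intermediate fraction 68/47 is closer to x than 13/9.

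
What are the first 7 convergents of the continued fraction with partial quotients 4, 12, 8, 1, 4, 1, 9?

4/1, 49/12, 396/97, 445/109, 2176/533, 2621/642, 25765/6311

Using the convergent recurrence p_i = a_i*p_{i-1} + p_{i-2}, q_i = a_i*q_{i-1} + q_{i-2} with p_{-2}=0, p_{-1}=1, q_{-2}=1, q_{-1}=0:
  i=0: a_0=4, p_0 = 4*1 + 0 = 4, q_0 = 4*0 + 1 = 1.
  i=1: a_1=12, p_1 = 12*4 + 1 = 49, q_1 = 12*1 + 0 = 12.
  i=2: a_2=8, p_2 = 8*49 + 4 = 396, q_2 = 8*12 + 1 = 97.
  i=3: a_3=1, p_3 = 1*396 + 49 = 445, q_3 = 1*97 + 12 = 109.
  i=4: a_4=4, p_4 = 4*445 + 396 = 2176, q_4 = 4*109 + 97 = 533.
  i=5: a_5=1, p_5 = 1*2176 + 445 = 2621, q_5 = 1*533 + 109 = 642.
  i=6: a_6=9, p_6 = 9*2621 + 2176 = 25765, q_6 = 9*642 + 533 = 6311.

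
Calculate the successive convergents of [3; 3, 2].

Using the convergent recurrence p_i = a_i*p_{i-1} + p_{i-2}, q_i = a_i*q_{i-1} + q_{i-2} with p_{-2}=0, p_{-1}=1, q_{-2}=1, q_{-1}=0:
  i=0: a_0=3, p_0 = 3*1 + 0 = 3, q_0 = 3*0 + 1 = 1.
  i=1: a_1=3, p_1 = 3*3 + 1 = 10, q_1 = 3*1 + 0 = 3.
  i=2: a_2=2, p_2 = 2*10 + 3 = 23, q_2 = 2*3 + 1 = 7.

3/1, 10/3, 23/7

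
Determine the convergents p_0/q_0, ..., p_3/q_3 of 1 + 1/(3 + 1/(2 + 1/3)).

Using the convergent recurrence p_i = a_i*p_{i-1} + p_{i-2}, q_i = a_i*q_{i-1} + q_{i-2} with p_{-2}=0, p_{-1}=1, q_{-2}=1, q_{-1}=0:
  i=0: a_0=1, p_0 = 1*1 + 0 = 1, q_0 = 1*0 + 1 = 1.
  i=1: a_1=3, p_1 = 3*1 + 1 = 4, q_1 = 3*1 + 0 = 3.
  i=2: a_2=2, p_2 = 2*4 + 1 = 9, q_2 = 2*3 + 1 = 7.
  i=3: a_3=3, p_3 = 3*9 + 4 = 31, q_3 = 3*7 + 3 = 24.

1/1, 4/3, 9/7, 31/24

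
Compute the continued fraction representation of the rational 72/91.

Run the Euclidean algorithm on 72 and 91; the successive quotients are the partial quotients a_0, a_1, ... (each step inverts the fractional part left over by the previous one):
  72 = 0*91 + 72, so a_0 = 0.
  91 = 1*72 + 19, so a_1 = 1.
  72 = 3*19 + 15, so a_2 = 3.
  19 = 1*15 + 4, so a_3 = 1.
  15 = 3*4 + 3, so a_4 = 3.
  4 = 1*3 + 1, so a_5 = 1.
  3 = 3*1 + 0, so a_6 = 3.
The remainder reaches 0 after 7 divisions, so the expansion has 7 partial quotients, read off in order.

[0; 1, 3, 1, 3, 1, 3]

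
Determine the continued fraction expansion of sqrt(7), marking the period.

[2; (1, 1, 1, 4)]

Write x_i = (sqrt(7) + m_i)/d_i with (m_0, d_0) = (0, 1). a_0 = floor(sqrt(7)) = 2, since 2^2 = 4 <= 7 < 9 = 3^2.
Iterate m_{i+1} = d_i*a_i - m_i, d_{i+1} = (7 - m_{i+1}^2)/d_i, a_{i+1} = floor((a_0 + m_{i+1})/d_{i+1}):
  m_1 = 1*2 - 0 = 2, d_1 = (7 - 2^2)/1 = 3/1 = 3, a_1 = floor((2 + 2)/3) = 1.
  m_2 = 3*1 - 2 = 1, d_2 = (7 - 1^2)/3 = 6/3 = 2, a_2 = floor((2 + 1)/2) = 1.
  m_3 = 2*1 - 1 = 1, d_3 = (7 - 1^2)/2 = 6/2 = 3, a_3 = floor((2 + 1)/3) = 1.
  m_4 = 3*1 - 1 = 2, d_4 = (7 - 2^2)/3 = 3/3 = 1, a_4 = floor((2 + 2)/1) = 4.
  m_5 = 1*4 - 2 = 2, d_5 = (7 - 2^2)/1 = 3/1 = 3: (m_5, d_5) = (m_1, d_1) = (2, 3), so from here the quotients repeat a_1, ..., a_4; the period length is 4.
Hence the expansion of sqrt(7) is a_0 = 2 followed by the repeating block 1, 1, 1, 4 (period 4).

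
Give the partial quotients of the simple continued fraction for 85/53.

Run the Euclidean algorithm on 85 and 53; the successive quotients are the partial quotients a_0, a_1, ... (each step inverts the fractional part left over by the previous one):
  85 = 1*53 + 32, so a_0 = 1.
  53 = 1*32 + 21, so a_1 = 1.
  32 = 1*21 + 11, so a_2 = 1.
  21 = 1*11 + 10, so a_3 = 1.
  11 = 1*10 + 1, so a_4 = 1.
  10 = 10*1 + 0, so a_5 = 10.
The remainder reaches 0 after 6 divisions, so the expansion has 6 partial quotients, read off in order.

[1; 1, 1, 1, 1, 10]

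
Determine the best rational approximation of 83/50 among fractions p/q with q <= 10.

5/3

Expand x = 83/50 as a continued fraction with the Euclidean algorithm:
  83 = 1*50 + 33, so a_0 = 1.
  50 = 1*33 + 17, so a_1 = 1.
  33 = 1*17 + 16, so a_2 = 1.
  17 = 1*16 + 1, so a_3 = 1.
  16 = 16*1 + 0, so a_4 = 16.
so x = [1; 1, 1, 1, 16].
Convergents (p_i = a_i*p_{i-1} + p_{i-2}, q_i = a_i*q_{i-1} + q_{i-2} with p_{-2}=0, p_{-1}=1, q_{-2}=1, q_{-1}=0), until the denominator exceeds 10:
  i=0: a_0=1, p_0 = 1*1 + 0 = 1, q_0 = 1*0 + 1 = 1.
  i=1: a_1=1, p_1 = 1*1 + 1 = 2, q_1 = 1*1 + 0 = 1.
  i=2: a_2=1, p_2 = 1*2 + 1 = 3, q_2 = 1*1 + 1 = 2.
  i=3: a_3=1, p_3 = 1*3 + 2 = 5, q_3 = 1*2 + 1 = 3.
  i=4: a_4=16, p_4 = 16*5 + 3 = 83, q_4 = 16*3 + 2 = 50.
q_4 = 50 > 10, so the last convergent with denominator <= 10 is p_3/q_3 = 5/3.
The closest fraction with denominator <= 10 is either p_3/q_3 or the intermediate fraction (k*p_3 + p_2)/(k*q_3 + q_2) with the largest k >= 1 whose denominator stays <= 10; these approach x as k grows, and every other convergent or intermediate fraction in range is farther away.
Largest k: floor((10 - q_2)/q_3) = floor((10 - 2)/3) = 2.
That gives (2*5 + 3)/(2*3 + 2) = 13/8.
Compare the errors: |x - 5/3| = |83*3 - 5*50|/(50*3) = 1/150, and |x - 13/8| = |83*8 - 13*50|/(50*8) = 14/400.
Cross-multiplying, 1*400 = 400 < 2100 = 14*150, so 1/150 is smaller: the convergent 5/3 is closer to x than 13/8.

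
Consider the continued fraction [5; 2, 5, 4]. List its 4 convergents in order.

Using the convergent recurrence p_i = a_i*p_{i-1} + p_{i-2}, q_i = a_i*q_{i-1} + q_{i-2} with p_{-2}=0, p_{-1}=1, q_{-2}=1, q_{-1}=0:
  i=0: a_0=5, p_0 = 5*1 + 0 = 5, q_0 = 5*0 + 1 = 1.
  i=1: a_1=2, p_1 = 2*5 + 1 = 11, q_1 = 2*1 + 0 = 2.
  i=2: a_2=5, p_2 = 5*11 + 5 = 60, q_2 = 5*2 + 1 = 11.
  i=3: a_3=4, p_3 = 4*60 + 11 = 251, q_3 = 4*11 + 2 = 46.

5/1, 11/2, 60/11, 251/46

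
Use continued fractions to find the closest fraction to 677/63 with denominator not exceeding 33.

43/4

Expand x = 677/63 as a continued fraction with the Euclidean algorithm:
  677 = 10*63 + 47, so a_0 = 10.
  63 = 1*47 + 16, so a_1 = 1.
  47 = 2*16 + 15, so a_2 = 2.
  16 = 1*15 + 1, so a_3 = 1.
  15 = 15*1 + 0, so a_4 = 15.
so x = [10; 1, 2, 1, 15].
Convergents (p_i = a_i*p_{i-1} + p_{i-2}, q_i = a_i*q_{i-1} + q_{i-2} with p_{-2}=0, p_{-1}=1, q_{-2}=1, q_{-1}=0), until the denominator exceeds 33:
  i=0: a_0=10, p_0 = 10*1 + 0 = 10, q_0 = 10*0 + 1 = 1.
  i=1: a_1=1, p_1 = 1*10 + 1 = 11, q_1 = 1*1 + 0 = 1.
  i=2: a_2=2, p_2 = 2*11 + 10 = 32, q_2 = 2*1 + 1 = 3.
  i=3: a_3=1, p_3 = 1*32 + 11 = 43, q_3 = 1*3 + 1 = 4.
  i=4: a_4=15, p_4 = 15*43 + 32 = 677, q_4 = 15*4 + 3 = 63.
q_4 = 63 > 33, so the last convergent with denominator <= 33 is p_3/q_3 = 43/4.
The closest fraction with denominator <= 33 is either p_3/q_3 or the intermediate fraction (k*p_3 + p_2)/(k*q_3 + q_2) with the largest k >= 1 whose denominator stays <= 33; these approach x as k grows, and every other convergent or intermediate fraction in range is farther away.
Largest k: floor((33 - q_2)/q_3) = floor((33 - 3)/4) = 7.
That gives (7*43 + 32)/(7*4 + 3) = 333/31.
Compare the errors: |x - 43/4| = |677*4 - 43*63|/(63*4) = 1/252, and |x - 333/31| = |677*31 - 333*63|/(63*31) = 8/1953.
Cross-multiplying, 1*1953 = 1953 < 2016 = 8*252, so 1/252 is smaller: the convergent 43/4 is closer to x than 333/31.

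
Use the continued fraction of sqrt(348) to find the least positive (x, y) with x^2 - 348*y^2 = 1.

(x, y) = (1567, 84)

First expand sqrt(348) as a continued fraction. With x_i = (sqrt(348) + m_i)/d_i and (m_0, d_0) = (0, 1): a_0 = floor(sqrt(348)) = 18, since 18^2 = 324 <= 348 < 361 = 19^2.
Iterate m_{i+1} = d_i*a_i - m_i, d_{i+1} = (348 - m_{i+1}^2)/d_i, a_{i+1} = floor((a_0 + m_{i+1})/d_{i+1}):
  m_1 = 1*18 - 0 = 18, d_1 = (348 - 18^2)/1 = 24/1 = 24, a_1 = floor((18 + 18)/24) = 1.
  m_2 = 24*1 - 18 = 6, d_2 = (348 - 6^2)/24 = 312/24 = 13, a_2 = floor((18 + 6)/13) = 1.
  m_3 = 13*1 - 6 = 7, d_3 = (348 - 7^2)/13 = 299/13 = 23, a_3 = floor((18 + 7)/23) = 1.
  m_4 = 23*1 - 7 = 16, d_4 = (348 - 16^2)/23 = 92/23 = 4, a_4 = floor((18 + 16)/4) = 8.
  m_5 = 4*8 - 16 = 16, d_5 = (348 - 16^2)/4 = 92/4 = 23, a_5 = floor((18 + 16)/23) = 1.
  m_6 = 23*1 - 16 = 7, d_6 = (348 - 7^2)/23 = 299/23 = 13, a_6 = floor((18 + 7)/13) = 1.
  m_7 = 13*1 - 7 = 6, d_7 = (348 - 6^2)/13 = 312/13 = 24, a_7 = floor((18 + 6)/24) = 1.
  m_8 = 24*1 - 6 = 18, d_8 = (348 - 18^2)/24 = 24/24 = 1, a_8 = floor((18 + 18)/1) = 36.
  m_9 = 1*36 - 18 = 18, d_9 = (348 - 18^2)/1 = 24/1 = 24: (m_9, d_9) = (m_1, d_1) = (18, 24), so from here the quotients repeat a_1, ..., a_8; the period length is 8.
So sqrt(348) = [18; (1, 1, 1, 8, 1, 1, 1, 36)] with period length k = 8.
k is even, so the fundamental solution of x^2 - 348y^2 = 1 is (p_{k-1}, q_{k-1}) = (p_7, q_7); compute convergents through index 7.
Convergents (p_i = a_i*p_{i-1} + p_{i-2}, q_i = a_i*q_{i-1} + q_{i-2} with p_{-2}=0, p_{-1}=1, q_{-2}=1, q_{-1}=0):
  i=0: a_0=18, p_0 = 18*1 + 0 = 18, q_0 = 18*0 + 1 = 1.
  i=1: a_1=1, p_1 = 1*18 + 1 = 19, q_1 = 1*1 + 0 = 1.
  i=2: a_2=1, p_2 = 1*19 + 18 = 37, q_2 = 1*1 + 1 = 2.
  i=3: a_3=1, p_3 = 1*37 + 19 = 56, q_3 = 1*2 + 1 = 3.
  i=4: a_4=8, p_4 = 8*56 + 37 = 485, q_4 = 8*3 + 2 = 26.
  i=5: a_5=1, p_5 = 1*485 + 56 = 541, q_5 = 1*26 + 3 = 29.
  i=6: a_6=1, p_6 = 1*541 + 485 = 1026, q_6 = 1*29 + 26 = 55.
  i=7: a_7=1, p_7 = 1*1026 + 541 = 1567, q_7 = 1*55 + 29 = 84.
Check: 1567^2 - 348*84^2 = 2455489 - 2455488 = 1, so (x, y) = (1567, 84) solves the equation, and by the theorem it is the least positive solution.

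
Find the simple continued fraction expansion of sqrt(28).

Write x_i = (sqrt(28) + m_i)/d_i with (m_0, d_0) = (0, 1). a_0 = floor(sqrt(28)) = 5, since 5^2 = 25 <= 28 < 36 = 6^2.
Iterate m_{i+1} = d_i*a_i - m_i, d_{i+1} = (28 - m_{i+1}^2)/d_i, a_{i+1} = floor((a_0 + m_{i+1})/d_{i+1}):
  m_1 = 1*5 - 0 = 5, d_1 = (28 - 5^2)/1 = 3/1 = 3, a_1 = floor((5 + 5)/3) = 3.
  m_2 = 3*3 - 5 = 4, d_2 = (28 - 4^2)/3 = 12/3 = 4, a_2 = floor((5 + 4)/4) = 2.
  m_3 = 4*2 - 4 = 4, d_3 = (28 - 4^2)/4 = 12/4 = 3, a_3 = floor((5 + 4)/3) = 3.
  m_4 = 3*3 - 4 = 5, d_4 = (28 - 5^2)/3 = 3/3 = 1, a_4 = floor((5 + 5)/1) = 10.
  m_5 = 1*10 - 5 = 5, d_5 = (28 - 5^2)/1 = 3/1 = 3: (m_5, d_5) = (m_1, d_1) = (5, 3), so from here the quotients repeat a_1, ..., a_4; the period length is 4.
Hence the expansion of sqrt(28) is a_0 = 5 followed by the repeating block 3, 2, 3, 10 (period 4).

[5; (3, 2, 3, 10)]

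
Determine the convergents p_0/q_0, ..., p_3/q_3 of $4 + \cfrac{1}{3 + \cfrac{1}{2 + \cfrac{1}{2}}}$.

4/1, 13/3, 30/7, 73/17

Using the convergent recurrence p_i = a_i*p_{i-1} + p_{i-2}, q_i = a_i*q_{i-1} + q_{i-2} with p_{-2}=0, p_{-1}=1, q_{-2}=1, q_{-1}=0:
  i=0: a_0=4, p_0 = 4*1 + 0 = 4, q_0 = 4*0 + 1 = 1.
  i=1: a_1=3, p_1 = 3*4 + 1 = 13, q_1 = 3*1 + 0 = 3.
  i=2: a_2=2, p_2 = 2*13 + 4 = 30, q_2 = 2*3 + 1 = 7.
  i=3: a_3=2, p_3 = 2*30 + 13 = 73, q_3 = 2*7 + 3 = 17.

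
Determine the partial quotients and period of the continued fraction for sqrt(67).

Write x_i = (sqrt(67) + m_i)/d_i with (m_0, d_0) = (0, 1). a_0 = floor(sqrt(67)) = 8, since 8^2 = 64 <= 67 < 81 = 9^2.
Iterate m_{i+1} = d_i*a_i - m_i, d_{i+1} = (67 - m_{i+1}^2)/d_i, a_{i+1} = floor((a_0 + m_{i+1})/d_{i+1}):
  m_1 = 1*8 - 0 = 8, d_1 = (67 - 8^2)/1 = 3/1 = 3, a_1 = floor((8 + 8)/3) = 5.
  m_2 = 3*5 - 8 = 7, d_2 = (67 - 7^2)/3 = 18/3 = 6, a_2 = floor((8 + 7)/6) = 2.
  m_3 = 6*2 - 7 = 5, d_3 = (67 - 5^2)/6 = 42/6 = 7, a_3 = floor((8 + 5)/7) = 1.
  m_4 = 7*1 - 5 = 2, d_4 = (67 - 2^2)/7 = 63/7 = 9, a_4 = floor((8 + 2)/9) = 1.
  m_5 = 9*1 - 2 = 7, d_5 = (67 - 7^2)/9 = 18/9 = 2, a_5 = floor((8 + 7)/2) = 7.
  m_6 = 2*7 - 7 = 7, d_6 = (67 - 7^2)/2 = 18/2 = 9, a_6 = floor((8 + 7)/9) = 1.
  m_7 = 9*1 - 7 = 2, d_7 = (67 - 2^2)/9 = 63/9 = 7, a_7 = floor((8 + 2)/7) = 1.
  m_8 = 7*1 - 2 = 5, d_8 = (67 - 5^2)/7 = 42/7 = 6, a_8 = floor((8 + 5)/6) = 2.
  m_9 = 6*2 - 5 = 7, d_9 = (67 - 7^2)/6 = 18/6 = 3, a_9 = floor((8 + 7)/3) = 5.
  m_10 = 3*5 - 7 = 8, d_10 = (67 - 8^2)/3 = 3/3 = 1, a_10 = floor((8 + 8)/1) = 16.
  m_11 = 1*16 - 8 = 8, d_11 = (67 - 8^2)/1 = 3/1 = 3: (m_11, d_11) = (m_1, d_1) = (8, 3), so from here the quotients repeat a_1, ..., a_10; the period length is 10.
Hence the expansion of sqrt(67) is a_0 = 8 followed by the repeating block 5, 2, 1, 1, 7, 1, 1, 2, 5, 16 (period 10).

[8; (5, 2, 1, 1, 7, 1, 1, 2, 5, 16)]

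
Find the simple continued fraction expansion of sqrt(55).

[7; (2, 2, 2, 14)]

Write x_i = (sqrt(55) + m_i)/d_i with (m_0, d_0) = (0, 1). a_0 = floor(sqrt(55)) = 7, since 7^2 = 49 <= 55 < 64 = 8^2.
Iterate m_{i+1} = d_i*a_i - m_i, d_{i+1} = (55 - m_{i+1}^2)/d_i, a_{i+1} = floor((a_0 + m_{i+1})/d_{i+1}):
  m_1 = 1*7 - 0 = 7, d_1 = (55 - 7^2)/1 = 6/1 = 6, a_1 = floor((7 + 7)/6) = 2.
  m_2 = 6*2 - 7 = 5, d_2 = (55 - 5^2)/6 = 30/6 = 5, a_2 = floor((7 + 5)/5) = 2.
  m_3 = 5*2 - 5 = 5, d_3 = (55 - 5^2)/5 = 30/5 = 6, a_3 = floor((7 + 5)/6) = 2.
  m_4 = 6*2 - 5 = 7, d_4 = (55 - 7^2)/6 = 6/6 = 1, a_4 = floor((7 + 7)/1) = 14.
  m_5 = 1*14 - 7 = 7, d_5 = (55 - 7^2)/1 = 6/1 = 6: (m_5, d_5) = (m_1, d_1) = (7, 6), so from here the quotients repeat a_1, ..., a_4; the period length is 4.
Hence the expansion of sqrt(55) is a_0 = 7 followed by the repeating block 2, 2, 2, 14 (period 4).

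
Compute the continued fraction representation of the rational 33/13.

Run the Euclidean algorithm on 33 and 13; the successive quotients are the partial quotients a_0, a_1, ... (each step inverts the fractional part left over by the previous one):
  33 = 2*13 + 7, so a_0 = 2.
  13 = 1*7 + 6, so a_1 = 1.
  7 = 1*6 + 1, so a_2 = 1.
  6 = 6*1 + 0, so a_3 = 6.
The remainder reaches 0 after 4 divisions, so the expansion has 4 partial quotients, read off in order.

[2; 1, 1, 6]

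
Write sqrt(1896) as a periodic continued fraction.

Write x_i = (sqrt(1896) + m_i)/d_i with (m_0, d_0) = (0, 1). a_0 = floor(sqrt(1896)) = 43, since 43^2 = 1849 <= 1896 < 1936 = 44^2.
Iterate m_{i+1} = d_i*a_i - m_i, d_{i+1} = (1896 - m_{i+1}^2)/d_i, a_{i+1} = floor((a_0 + m_{i+1})/d_{i+1}):
  m_1 = 1*43 - 0 = 43, d_1 = (1896 - 43^2)/1 = 47/1 = 47, a_1 = floor((43 + 43)/47) = 1.
  m_2 = 47*1 - 43 = 4, d_2 = (1896 - 4^2)/47 = 1880/47 = 40, a_2 = floor((43 + 4)/40) = 1.
  m_3 = 40*1 - 4 = 36, d_3 = (1896 - 36^2)/40 = 600/40 = 15, a_3 = floor((43 + 36)/15) = 5.
  m_4 = 15*5 - 36 = 39, d_4 = (1896 - 39^2)/15 = 375/15 = 25, a_4 = floor((43 + 39)/25) = 3.
  m_5 = 25*3 - 39 = 36, d_5 = (1896 - 36^2)/25 = 600/25 = 24, a_5 = floor((43 + 36)/24) = 3.
  m_6 = 24*3 - 36 = 36, d_6 = (1896 - 36^2)/24 = 600/24 = 25, a_6 = floor((43 + 36)/25) = 3.
  m_7 = 25*3 - 36 = 39, d_7 = (1896 - 39^2)/25 = 375/25 = 15, a_7 = floor((43 + 39)/15) = 5.
  m_8 = 15*5 - 39 = 36, d_8 = (1896 - 36^2)/15 = 600/15 = 40, a_8 = floor((43 + 36)/40) = 1.
  m_9 = 40*1 - 36 = 4, d_9 = (1896 - 4^2)/40 = 1880/40 = 47, a_9 = floor((43 + 4)/47) = 1.
  m_10 = 47*1 - 4 = 43, d_10 = (1896 - 43^2)/47 = 47/47 = 1, a_10 = floor((43 + 43)/1) = 86.
  m_11 = 1*86 - 43 = 43, d_11 = (1896 - 43^2)/1 = 47/1 = 47: (m_11, d_11) = (m_1, d_1) = (43, 47), so from here the quotients repeat a_1, ..., a_10; the period length is 10.
Hence the expansion of sqrt(1896) is a_0 = 43 followed by the repeating block 1, 1, 5, 3, 3, 3, 5, 1, 1, 86 (period 10).

[43; (1, 1, 5, 3, 3, 3, 5, 1, 1, 86)]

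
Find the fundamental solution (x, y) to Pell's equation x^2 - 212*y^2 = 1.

First expand sqrt(212) as a continued fraction. With x_i = (sqrt(212) + m_i)/d_i and (m_0, d_0) = (0, 1): a_0 = floor(sqrt(212)) = 14, since 14^2 = 196 <= 212 < 225 = 15^2.
Iterate m_{i+1} = d_i*a_i - m_i, d_{i+1} = (212 - m_{i+1}^2)/d_i, a_{i+1} = floor((a_0 + m_{i+1})/d_{i+1}):
  m_1 = 1*14 - 0 = 14, d_1 = (212 - 14^2)/1 = 16/1 = 16, a_1 = floor((14 + 14)/16) = 1.
  m_2 = 16*1 - 14 = 2, d_2 = (212 - 2^2)/16 = 208/16 = 13, a_2 = floor((14 + 2)/13) = 1.
  m_3 = 13*1 - 2 = 11, d_3 = (212 - 11^2)/13 = 91/13 = 7, a_3 = floor((14 + 11)/7) = 3.
  m_4 = 7*3 - 11 = 10, d_4 = (212 - 10^2)/7 = 112/7 = 16, a_4 = floor((14 + 10)/16) = 1.
  m_5 = 16*1 - 10 = 6, d_5 = (212 - 6^2)/16 = 176/16 = 11, a_5 = floor((14 + 6)/11) = 1.
  m_6 = 11*1 - 6 = 5, d_6 = (212 - 5^2)/11 = 187/11 = 17, a_6 = floor((14 + 5)/17) = 1.
  m_7 = 17*1 - 5 = 12, d_7 = (212 - 12^2)/17 = 68/17 = 4, a_7 = floor((14 + 12)/4) = 6.
  m_8 = 4*6 - 12 = 12, d_8 = (212 - 12^2)/4 = 68/4 = 17, a_8 = floor((14 + 12)/17) = 1.
  m_9 = 17*1 - 12 = 5, d_9 = (212 - 5^2)/17 = 187/17 = 11, a_9 = floor((14 + 5)/11) = 1.
  m_10 = 11*1 - 5 = 6, d_10 = (212 - 6^2)/11 = 176/11 = 16, a_10 = floor((14 + 6)/16) = 1.
  m_11 = 16*1 - 6 = 10, d_11 = (212 - 10^2)/16 = 112/16 = 7, a_11 = floor((14 + 10)/7) = 3.
  m_12 = 7*3 - 10 = 11, d_12 = (212 - 11^2)/7 = 91/7 = 13, a_12 = floor((14 + 11)/13) = 1.
  m_13 = 13*1 - 11 = 2, d_13 = (212 - 2^2)/13 = 208/13 = 16, a_13 = floor((14 + 2)/16) = 1.
  m_14 = 16*1 - 2 = 14, d_14 = (212 - 14^2)/16 = 16/16 = 1, a_14 = floor((14 + 14)/1) = 28.
  m_15 = 1*28 - 14 = 14, d_15 = (212 - 14^2)/1 = 16/1 = 16: (m_15, d_15) = (m_1, d_1) = (14, 16), so from here the quotients repeat a_1, ..., a_14; the period length is 14.
So sqrt(212) = [14; (1, 1, 3, 1, 1, 1, 6, 1, 1, 1, 3, 1, 1, 28)] with period length k = 14.
k is even, so the fundamental solution of x^2 - 212y^2 = 1 is (p_{k-1}, q_{k-1}) = (p_13, q_13); compute convergents through index 13.
Convergents (p_i = a_i*p_{i-1} + p_{i-2}, q_i = a_i*q_{i-1} + q_{i-2} with p_{-2}=0, p_{-1}=1, q_{-2}=1, q_{-1}=0):
  i=0: a_0=14, p_0 = 14*1 + 0 = 14, q_0 = 14*0 + 1 = 1.
  i=1: a_1=1, p_1 = 1*14 + 1 = 15, q_1 = 1*1 + 0 = 1.
  i=2: a_2=1, p_2 = 1*15 + 14 = 29, q_2 = 1*1 + 1 = 2.
  i=3: a_3=3, p_3 = 3*29 + 15 = 102, q_3 = 3*2 + 1 = 7.
  i=4: a_4=1, p_4 = 1*102 + 29 = 131, q_4 = 1*7 + 2 = 9.
  i=5: a_5=1, p_5 = 1*131 + 102 = 233, q_5 = 1*9 + 7 = 16.
  i=6: a_6=1, p_6 = 1*233 + 131 = 364, q_6 = 1*16 + 9 = 25.
  i=7: a_7=6, p_7 = 6*364 + 233 = 2417, q_7 = 6*25 + 16 = 166.
  i=8: a_8=1, p_8 = 1*2417 + 364 = 2781, q_8 = 1*166 + 25 = 191.
  i=9: a_9=1, p_9 = 1*2781 + 2417 = 5198, q_9 = 1*191 + 166 = 357.
  i=10: a_10=1, p_10 = 1*5198 + 2781 = 7979, q_10 = 1*357 + 191 = 548.
  i=11: a_11=3, p_11 = 3*7979 + 5198 = 29135, q_11 = 3*548 + 357 = 2001.
  i=12: a_12=1, p_12 = 1*29135 + 7979 = 37114, q_12 = 1*2001 + 548 = 2549.
  i=13: a_13=1, p_13 = 1*37114 + 29135 = 66249, q_13 = 1*2549 + 2001 = 4550.
Check: 66249^2 - 212*4550^2 = 4388930001 - 4388930000 = 1, so (x, y) = (66249, 4550) solves the equation, and by the theorem it is the least positive solution.

(x, y) = (66249, 4550)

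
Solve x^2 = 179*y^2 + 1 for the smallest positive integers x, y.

First expand sqrt(179) as a continued fraction. With x_i = (sqrt(179) + m_i)/d_i and (m_0, d_0) = (0, 1): a_0 = floor(sqrt(179)) = 13, since 13^2 = 169 <= 179 < 196 = 14^2.
Iterate m_{i+1} = d_i*a_i - m_i, d_{i+1} = (179 - m_{i+1}^2)/d_i, a_{i+1} = floor((a_0 + m_{i+1})/d_{i+1}):
  m_1 = 1*13 - 0 = 13, d_1 = (179 - 13^2)/1 = 10/1 = 10, a_1 = floor((13 + 13)/10) = 2.
  m_2 = 10*2 - 13 = 7, d_2 = (179 - 7^2)/10 = 130/10 = 13, a_2 = floor((13 + 7)/13) = 1.
  m_3 = 13*1 - 7 = 6, d_3 = (179 - 6^2)/13 = 143/13 = 11, a_3 = floor((13 + 6)/11) = 1.
  m_4 = 11*1 - 6 = 5, d_4 = (179 - 5^2)/11 = 154/11 = 14, a_4 = floor((13 + 5)/14) = 1.
  m_5 = 14*1 - 5 = 9, d_5 = (179 - 9^2)/14 = 98/14 = 7, a_5 = floor((13 + 9)/7) = 3.
  m_6 = 7*3 - 9 = 12, d_6 = (179 - 12^2)/7 = 35/7 = 5, a_6 = floor((13 + 12)/5) = 5.
  m_7 = 5*5 - 12 = 13, d_7 = (179 - 13^2)/5 = 10/5 = 2, a_7 = floor((13 + 13)/2) = 13.
  m_8 = 2*13 - 13 = 13, d_8 = (179 - 13^2)/2 = 10/2 = 5, a_8 = floor((13 + 13)/5) = 5.
  m_9 = 5*5 - 13 = 12, d_9 = (179 - 12^2)/5 = 35/5 = 7, a_9 = floor((13 + 12)/7) = 3.
  m_10 = 7*3 - 12 = 9, d_10 = (179 - 9^2)/7 = 98/7 = 14, a_10 = floor((13 + 9)/14) = 1.
  m_11 = 14*1 - 9 = 5, d_11 = (179 - 5^2)/14 = 154/14 = 11, a_11 = floor((13 + 5)/11) = 1.
  m_12 = 11*1 - 5 = 6, d_12 = (179 - 6^2)/11 = 143/11 = 13, a_12 = floor((13 + 6)/13) = 1.
  m_13 = 13*1 - 6 = 7, d_13 = (179 - 7^2)/13 = 130/13 = 10, a_13 = floor((13 + 7)/10) = 2.
  m_14 = 10*2 - 7 = 13, d_14 = (179 - 13^2)/10 = 10/10 = 1, a_14 = floor((13 + 13)/1) = 26.
  m_15 = 1*26 - 13 = 13, d_15 = (179 - 13^2)/1 = 10/1 = 10: (m_15, d_15) = (m_1, d_1) = (13, 10), so from here the quotients repeat a_1, ..., a_14; the period length is 14.
So sqrt(179) = [13; (2, 1, 1, 1, 3, 5, 13, 5, 3, 1, 1, 1, 2, 26)] with period length k = 14.
k is even, so the fundamental solution of x^2 - 179y^2 = 1 is (p_{k-1}, q_{k-1}) = (p_13, q_13); compute convergents through index 13.
Convergents (p_i = a_i*p_{i-1} + p_{i-2}, q_i = a_i*q_{i-1} + q_{i-2} with p_{-2}=0, p_{-1}=1, q_{-2}=1, q_{-1}=0):
  i=0: a_0=13, p_0 = 13*1 + 0 = 13, q_0 = 13*0 + 1 = 1.
  i=1: a_1=2, p_1 = 2*13 + 1 = 27, q_1 = 2*1 + 0 = 2.
  i=2: a_2=1, p_2 = 1*27 + 13 = 40, q_2 = 1*2 + 1 = 3.
  i=3: a_3=1, p_3 = 1*40 + 27 = 67, q_3 = 1*3 + 2 = 5.
  i=4: a_4=1, p_4 = 1*67 + 40 = 107, q_4 = 1*5 + 3 = 8.
  i=5: a_5=3, p_5 = 3*107 + 67 = 388, q_5 = 3*8 + 5 = 29.
  i=6: a_6=5, p_6 = 5*388 + 107 = 2047, q_6 = 5*29 + 8 = 153.
  i=7: a_7=13, p_7 = 13*2047 + 388 = 26999, q_7 = 13*153 + 29 = 2018.
  i=8: a_8=5, p_8 = 5*26999 + 2047 = 137042, q_8 = 5*2018 + 153 = 10243.
  i=9: a_9=3, p_9 = 3*137042 + 26999 = 438125, q_9 = 3*10243 + 2018 = 32747.
  i=10: a_10=1, p_10 = 1*438125 + 137042 = 575167, q_10 = 1*32747 + 10243 = 42990.
  i=11: a_11=1, p_11 = 1*575167 + 438125 = 1013292, q_11 = 1*42990 + 32747 = 75737.
  i=12: a_12=1, p_12 = 1*1013292 + 575167 = 1588459, q_12 = 1*75737 + 42990 = 118727.
  i=13: a_13=2, p_13 = 2*1588459 + 1013292 = 4190210, q_13 = 2*118727 + 75737 = 313191.
Check: 4190210^2 - 179*313191^2 = 17557859844100 - 17557859844099 = 1, so (x, y) = (4190210, 313191) solves the equation, and by the theorem it is the least positive solution.

(x, y) = (4190210, 313191)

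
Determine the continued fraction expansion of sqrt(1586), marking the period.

[39; (1, 4, 1, 2, 2, 1, 4, 1, 78)]

Write x_i = (sqrt(1586) + m_i)/d_i with (m_0, d_0) = (0, 1). a_0 = floor(sqrt(1586)) = 39, since 39^2 = 1521 <= 1586 < 1600 = 40^2.
Iterate m_{i+1} = d_i*a_i - m_i, d_{i+1} = (1586 - m_{i+1}^2)/d_i, a_{i+1} = floor((a_0 + m_{i+1})/d_{i+1}):
  m_1 = 1*39 - 0 = 39, d_1 = (1586 - 39^2)/1 = 65/1 = 65, a_1 = floor((39 + 39)/65) = 1.
  m_2 = 65*1 - 39 = 26, d_2 = (1586 - 26^2)/65 = 910/65 = 14, a_2 = floor((39 + 26)/14) = 4.
  m_3 = 14*4 - 26 = 30, d_3 = (1586 - 30^2)/14 = 686/14 = 49, a_3 = floor((39 + 30)/49) = 1.
  m_4 = 49*1 - 30 = 19, d_4 = (1586 - 19^2)/49 = 1225/49 = 25, a_4 = floor((39 + 19)/25) = 2.
  m_5 = 25*2 - 19 = 31, d_5 = (1586 - 31^2)/25 = 625/25 = 25, a_5 = floor((39 + 31)/25) = 2.
  m_6 = 25*2 - 31 = 19, d_6 = (1586 - 19^2)/25 = 1225/25 = 49, a_6 = floor((39 + 19)/49) = 1.
  m_7 = 49*1 - 19 = 30, d_7 = (1586 - 30^2)/49 = 686/49 = 14, a_7 = floor((39 + 30)/14) = 4.
  m_8 = 14*4 - 30 = 26, d_8 = (1586 - 26^2)/14 = 910/14 = 65, a_8 = floor((39 + 26)/65) = 1.
  m_9 = 65*1 - 26 = 39, d_9 = (1586 - 39^2)/65 = 65/65 = 1, a_9 = floor((39 + 39)/1) = 78.
  m_10 = 1*78 - 39 = 39, d_10 = (1586 - 39^2)/1 = 65/1 = 65: (m_10, d_10) = (m_1, d_1) = (39, 65), so from here the quotients repeat a_1, ..., a_9; the period length is 9.
Hence the expansion of sqrt(1586) is a_0 = 39 followed by the repeating block 1, 4, 1, 2, 2, 1, 4, 1, 78 (period 9).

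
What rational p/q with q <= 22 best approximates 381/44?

26/3

Expand x = 381/44 as a continued fraction with the Euclidean algorithm:
  381 = 8*44 + 29, so a_0 = 8.
  44 = 1*29 + 15, so a_1 = 1.
  29 = 1*15 + 14, so a_2 = 1.
  15 = 1*14 + 1, so a_3 = 1.
  14 = 14*1 + 0, so a_4 = 14.
so x = [8; 1, 1, 1, 14].
Convergents (p_i = a_i*p_{i-1} + p_{i-2}, q_i = a_i*q_{i-1} + q_{i-2} with p_{-2}=0, p_{-1}=1, q_{-2}=1, q_{-1}=0), until the denominator exceeds 22:
  i=0: a_0=8, p_0 = 8*1 + 0 = 8, q_0 = 8*0 + 1 = 1.
  i=1: a_1=1, p_1 = 1*8 + 1 = 9, q_1 = 1*1 + 0 = 1.
  i=2: a_2=1, p_2 = 1*9 + 8 = 17, q_2 = 1*1 + 1 = 2.
  i=3: a_3=1, p_3 = 1*17 + 9 = 26, q_3 = 1*2 + 1 = 3.
  i=4: a_4=14, p_4 = 14*26 + 17 = 381, q_4 = 14*3 + 2 = 44.
q_4 = 44 > 22, so the last convergent with denominator <= 22 is p_3/q_3 = 26/3.
The closest fraction with denominator <= 22 is either p_3/q_3 or the intermediate fraction (k*p_3 + p_2)/(k*q_3 + q_2) with the largest k >= 1 whose denominator stays <= 22; these approach x as k grows, and every other convergent or intermediate fraction in range is farther away.
Largest k: floor((22 - q_2)/q_3) = floor((22 - 2)/3) = 6.
That gives (6*26 + 17)/(6*3 + 2) = 173/20.
Compare the errors: |x - 26/3| = |381*3 - 26*44|/(44*3) = 1/132, and |x - 173/20| = |381*20 - 173*44|/(44*20) = 8/880.
Cross-multiplying, 1*880 = 880 < 1056 = 8*132, so 1/132 is smaller: the convergent 26/3 is closer to x than 173/20.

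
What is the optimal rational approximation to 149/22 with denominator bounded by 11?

61/9

Expand x = 149/22 as a continued fraction with the Euclidean algorithm:
  149 = 6*22 + 17, so a_0 = 6.
  22 = 1*17 + 5, so a_1 = 1.
  17 = 3*5 + 2, so a_2 = 3.
  5 = 2*2 + 1, so a_3 = 2.
  2 = 2*1 + 0, so a_4 = 2.
so x = [6; 1, 3, 2, 2].
Convergents (p_i = a_i*p_{i-1} + p_{i-2}, q_i = a_i*q_{i-1} + q_{i-2} with p_{-2}=0, p_{-1}=1, q_{-2}=1, q_{-1}=0), until the denominator exceeds 11:
  i=0: a_0=6, p_0 = 6*1 + 0 = 6, q_0 = 6*0 + 1 = 1.
  i=1: a_1=1, p_1 = 1*6 + 1 = 7, q_1 = 1*1 + 0 = 1.
  i=2: a_2=3, p_2 = 3*7 + 6 = 27, q_2 = 3*1 + 1 = 4.
  i=3: a_3=2, p_3 = 2*27 + 7 = 61, q_3 = 2*4 + 1 = 9.
  i=4: a_4=2, p_4 = 2*61 + 27 = 149, q_4 = 2*9 + 4 = 22.
q_4 = 22 > 11, so the last convergent with denominator <= 11 is p_3/q_3 = 61/9.
The closest fraction with denominator <= 11 is either p_3/q_3 or the intermediate fraction (k*p_3 + p_2)/(k*q_3 + q_2) with the largest k >= 1 whose denominator stays <= 11; these approach x as k grows, and every other convergent or intermediate fraction in range is farther away.
Largest k: floor((11 - q_2)/q_3) = floor((11 - 4)/9) = 0.
Since k = 0, no intermediate fraction beyond p_3/q_3 has denominator <= 11, so the convergent 61/9 is the closest (its error is |149*9 - 61*22|/(22*9) = 1/198).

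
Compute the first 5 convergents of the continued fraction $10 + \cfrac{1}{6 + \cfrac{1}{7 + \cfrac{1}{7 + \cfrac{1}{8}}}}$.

Using the convergent recurrence p_i = a_i*p_{i-1} + p_{i-2}, q_i = a_i*q_{i-1} + q_{i-2} with p_{-2}=0, p_{-1}=1, q_{-2}=1, q_{-1}=0:
  i=0: a_0=10, p_0 = 10*1 + 0 = 10, q_0 = 10*0 + 1 = 1.
  i=1: a_1=6, p_1 = 6*10 + 1 = 61, q_1 = 6*1 + 0 = 6.
  i=2: a_2=7, p_2 = 7*61 + 10 = 437, q_2 = 7*6 + 1 = 43.
  i=3: a_3=7, p_3 = 7*437 + 61 = 3120, q_3 = 7*43 + 6 = 307.
  i=4: a_4=8, p_4 = 8*3120 + 437 = 25397, q_4 = 8*307 + 43 = 2499.

10/1, 61/6, 437/43, 3120/307, 25397/2499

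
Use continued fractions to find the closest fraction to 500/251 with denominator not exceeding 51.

2/1

Expand x = 500/251 as a continued fraction with the Euclidean algorithm:
  500 = 1*251 + 249, so a_0 = 1.
  251 = 1*249 + 2, so a_1 = 1.
  249 = 124*2 + 1, so a_2 = 124.
  2 = 2*1 + 0, so a_3 = 2.
so x = [1; 1, 124, 2].
Convergents (p_i = a_i*p_{i-1} + p_{i-2}, q_i = a_i*q_{i-1} + q_{i-2} with p_{-2}=0, p_{-1}=1, q_{-2}=1, q_{-1}=0), until the denominator exceeds 51:
  i=0: a_0=1, p_0 = 1*1 + 0 = 1, q_0 = 1*0 + 1 = 1.
  i=1: a_1=1, p_1 = 1*1 + 1 = 2, q_1 = 1*1 + 0 = 1.
  i=2: a_2=124, p_2 = 124*2 + 1 = 249, q_2 = 124*1 + 1 = 125.
q_2 = 125 > 51, so the last convergent with denominator <= 51 is p_1/q_1 = 2/1.
The closest fraction with denominator <= 51 is either p_1/q_1 or the intermediate fraction (k*p_1 + p_0)/(k*q_1 + q_0) with the largest k >= 1 whose denominator stays <= 51; these approach x as k grows, and every other convergent or intermediate fraction in range is farther away.
Largest k: floor((51 - q_0)/q_1) = floor((51 - 1)/1) = 50.
That gives (50*2 + 1)/(50*1 + 1) = 101/51.
Compare the errors: |x - 2/1| = |500*1 - 2*251|/(251*1) = 2/251, and |x - 101/51| = |500*51 - 101*251|/(251*51) = 149/12801.
Cross-multiplying, 2*12801 = 25602 < 37399 = 149*251, so 2/251 is smaller: the convergent 2/1 is closer to x than 101/51.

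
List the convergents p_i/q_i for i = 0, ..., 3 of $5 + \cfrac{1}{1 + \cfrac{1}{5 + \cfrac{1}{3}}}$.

5/1, 6/1, 35/6, 111/19

Using the convergent recurrence p_i = a_i*p_{i-1} + p_{i-2}, q_i = a_i*q_{i-1} + q_{i-2} with p_{-2}=0, p_{-1}=1, q_{-2}=1, q_{-1}=0:
  i=0: a_0=5, p_0 = 5*1 + 0 = 5, q_0 = 5*0 + 1 = 1.
  i=1: a_1=1, p_1 = 1*5 + 1 = 6, q_1 = 1*1 + 0 = 1.
  i=2: a_2=5, p_2 = 5*6 + 5 = 35, q_2 = 5*1 + 1 = 6.
  i=3: a_3=3, p_3 = 3*35 + 6 = 111, q_3 = 3*6 + 1 = 19.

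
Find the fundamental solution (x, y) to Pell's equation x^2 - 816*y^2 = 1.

First expand sqrt(816) as a continued fraction. With x_i = (sqrt(816) + m_i)/d_i and (m_0, d_0) = (0, 1): a_0 = floor(sqrt(816)) = 28, since 28^2 = 784 <= 816 < 841 = 29^2.
Iterate m_{i+1} = d_i*a_i - m_i, d_{i+1} = (816 - m_{i+1}^2)/d_i, a_{i+1} = floor((a_0 + m_{i+1})/d_{i+1}):
  m_1 = 1*28 - 0 = 28, d_1 = (816 - 28^2)/1 = 32/1 = 32, a_1 = floor((28 + 28)/32) = 1.
  m_2 = 32*1 - 28 = 4, d_2 = (816 - 4^2)/32 = 800/32 = 25, a_2 = floor((28 + 4)/25) = 1.
  m_3 = 25*1 - 4 = 21, d_3 = (816 - 21^2)/25 = 375/25 = 15, a_3 = floor((28 + 21)/15) = 3.
  m_4 = 15*3 - 21 = 24, d_4 = (816 - 24^2)/15 = 240/15 = 16, a_4 = floor((28 + 24)/16) = 3.
  m_5 = 16*3 - 24 = 24, d_5 = (816 - 24^2)/16 = 240/16 = 15, a_5 = floor((28 + 24)/15) = 3.
  m_6 = 15*3 - 24 = 21, d_6 = (816 - 21^2)/15 = 375/15 = 25, a_6 = floor((28 + 21)/25) = 1.
  m_7 = 25*1 - 21 = 4, d_7 = (816 - 4^2)/25 = 800/25 = 32, a_7 = floor((28 + 4)/32) = 1.
  m_8 = 32*1 - 4 = 28, d_8 = (816 - 28^2)/32 = 32/32 = 1, a_8 = floor((28 + 28)/1) = 56.
  m_9 = 1*56 - 28 = 28, d_9 = (816 - 28^2)/1 = 32/1 = 32: (m_9, d_9) = (m_1, d_1) = (28, 32), so from here the quotients repeat a_1, ..., a_8; the period length is 8.
So sqrt(816) = [28; (1, 1, 3, 3, 3, 1, 1, 56)] with period length k = 8.
k is even, so the fundamental solution of x^2 - 816y^2 = 1 is (p_{k-1}, q_{k-1}) = (p_7, q_7); compute convergents through index 7.
Convergents (p_i = a_i*p_{i-1} + p_{i-2}, q_i = a_i*q_{i-1} + q_{i-2} with p_{-2}=0, p_{-1}=1, q_{-2}=1, q_{-1}=0):
  i=0: a_0=28, p_0 = 28*1 + 0 = 28, q_0 = 28*0 + 1 = 1.
  i=1: a_1=1, p_1 = 1*28 + 1 = 29, q_1 = 1*1 + 0 = 1.
  i=2: a_2=1, p_2 = 1*29 + 28 = 57, q_2 = 1*1 + 1 = 2.
  i=3: a_3=3, p_3 = 3*57 + 29 = 200, q_3 = 3*2 + 1 = 7.
  i=4: a_4=3, p_4 = 3*200 + 57 = 657, q_4 = 3*7 + 2 = 23.
  i=5: a_5=3, p_5 = 3*657 + 200 = 2171, q_5 = 3*23 + 7 = 76.
  i=6: a_6=1, p_6 = 1*2171 + 657 = 2828, q_6 = 1*76 + 23 = 99.
  i=7: a_7=1, p_7 = 1*2828 + 2171 = 4999, q_7 = 1*99 + 76 = 175.
Check: 4999^2 - 816*175^2 = 24990001 - 24990000 = 1, so (x, y) = (4999, 175) solves the equation, and by the theorem it is the least positive solution.

(x, y) = (4999, 175)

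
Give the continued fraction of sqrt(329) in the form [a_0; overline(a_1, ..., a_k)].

Write x_i = (sqrt(329) + m_i)/d_i with (m_0, d_0) = (0, 1). a_0 = floor(sqrt(329)) = 18, since 18^2 = 324 <= 329 < 361 = 19^2.
Iterate m_{i+1} = d_i*a_i - m_i, d_{i+1} = (329 - m_{i+1}^2)/d_i, a_{i+1} = floor((a_0 + m_{i+1})/d_{i+1}):
  m_1 = 1*18 - 0 = 18, d_1 = (329 - 18^2)/1 = 5/1 = 5, a_1 = floor((18 + 18)/5) = 7.
  m_2 = 5*7 - 18 = 17, d_2 = (329 - 17^2)/5 = 40/5 = 8, a_2 = floor((18 + 17)/8) = 4.
  m_3 = 8*4 - 17 = 15, d_3 = (329 - 15^2)/8 = 104/8 = 13, a_3 = floor((18 + 15)/13) = 2.
  m_4 = 13*2 - 15 = 11, d_4 = (329 - 11^2)/13 = 208/13 = 16, a_4 = floor((18 + 11)/16) = 1.
  m_5 = 16*1 - 11 = 5, d_5 = (329 - 5^2)/16 = 304/16 = 19, a_5 = floor((18 + 5)/19) = 1.
  m_6 = 19*1 - 5 = 14, d_6 = (329 - 14^2)/19 = 133/19 = 7, a_6 = floor((18 + 14)/7) = 4.
  m_7 = 7*4 - 14 = 14, d_7 = (329 - 14^2)/7 = 133/7 = 19, a_7 = floor((18 + 14)/19) = 1.
  m_8 = 19*1 - 14 = 5, d_8 = (329 - 5^2)/19 = 304/19 = 16, a_8 = floor((18 + 5)/16) = 1.
  m_9 = 16*1 - 5 = 11, d_9 = (329 - 11^2)/16 = 208/16 = 13, a_9 = floor((18 + 11)/13) = 2.
  m_10 = 13*2 - 11 = 15, d_10 = (329 - 15^2)/13 = 104/13 = 8, a_10 = floor((18 + 15)/8) = 4.
  m_11 = 8*4 - 15 = 17, d_11 = (329 - 17^2)/8 = 40/8 = 5, a_11 = floor((18 + 17)/5) = 7.
  m_12 = 5*7 - 17 = 18, d_12 = (329 - 18^2)/5 = 5/5 = 1, a_12 = floor((18 + 18)/1) = 36.
  m_13 = 1*36 - 18 = 18, d_13 = (329 - 18^2)/1 = 5/1 = 5: (m_13, d_13) = (m_1, d_1) = (18, 5), so from here the quotients repeat a_1, ..., a_12; the period length is 12.
Hence the expansion of sqrt(329) is a_0 = 18 followed by the repeating block 7, 4, 2, 1, 1, 4, 1, 1, 2, 4, 7, 36 (period 12).

[18; overline(7, 4, 2, 1, 1, 4, 1, 1, 2, 4, 7, 36)]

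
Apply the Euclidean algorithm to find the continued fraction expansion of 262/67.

Run the Euclidean algorithm on 262 and 67; the successive quotients are the partial quotients a_0, a_1, ... (each step inverts the fractional part left over by the previous one):
  262 = 3*67 + 61, so a_0 = 3.
  67 = 1*61 + 6, so a_1 = 1.
  61 = 10*6 + 1, so a_2 = 10.
  6 = 6*1 + 0, so a_3 = 6.
The remainder reaches 0 after 4 divisions, so the expansion has 4 partial quotients, read off in order.

[3; 1, 10, 6]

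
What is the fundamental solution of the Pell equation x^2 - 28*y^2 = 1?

First expand sqrt(28) as a continued fraction. With x_i = (sqrt(28) + m_i)/d_i and (m_0, d_0) = (0, 1): a_0 = floor(sqrt(28)) = 5, since 5^2 = 25 <= 28 < 36 = 6^2.
Iterate m_{i+1} = d_i*a_i - m_i, d_{i+1} = (28 - m_{i+1}^2)/d_i, a_{i+1} = floor((a_0 + m_{i+1})/d_{i+1}):
  m_1 = 1*5 - 0 = 5, d_1 = (28 - 5^2)/1 = 3/1 = 3, a_1 = floor((5 + 5)/3) = 3.
  m_2 = 3*3 - 5 = 4, d_2 = (28 - 4^2)/3 = 12/3 = 4, a_2 = floor((5 + 4)/4) = 2.
  m_3 = 4*2 - 4 = 4, d_3 = (28 - 4^2)/4 = 12/4 = 3, a_3 = floor((5 + 4)/3) = 3.
  m_4 = 3*3 - 4 = 5, d_4 = (28 - 5^2)/3 = 3/3 = 1, a_4 = floor((5 + 5)/1) = 10.
  m_5 = 1*10 - 5 = 5, d_5 = (28 - 5^2)/1 = 3/1 = 3: (m_5, d_5) = (m_1, d_1) = (5, 3), so from here the quotients repeat a_1, ..., a_4; the period length is 4.
So sqrt(28) = [5; (3, 2, 3, 10)] with period length k = 4.
k is even, so the fundamental solution of x^2 - 28y^2 = 1 is (p_{k-1}, q_{k-1}) = (p_3, q_3); compute convergents through index 3.
Convergents (p_i = a_i*p_{i-1} + p_{i-2}, q_i = a_i*q_{i-1} + q_{i-2} with p_{-2}=0, p_{-1}=1, q_{-2}=1, q_{-1}=0):
  i=0: a_0=5, p_0 = 5*1 + 0 = 5, q_0 = 5*0 + 1 = 1.
  i=1: a_1=3, p_1 = 3*5 + 1 = 16, q_1 = 3*1 + 0 = 3.
  i=2: a_2=2, p_2 = 2*16 + 5 = 37, q_2 = 2*3 + 1 = 7.
  i=3: a_3=3, p_3 = 3*37 + 16 = 127, q_3 = 3*7 + 3 = 24.
Check: 127^2 - 28*24^2 = 16129 - 16128 = 1, so (x, y) = (127, 24) solves the equation, and by the theorem it is the least positive solution.

(x, y) = (127, 24)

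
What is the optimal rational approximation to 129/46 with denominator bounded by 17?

Expand x = 129/46 as a continued fraction with the Euclidean algorithm:
  129 = 2*46 + 37, so a_0 = 2.
  46 = 1*37 + 9, so a_1 = 1.
  37 = 4*9 + 1, so a_2 = 4.
  9 = 9*1 + 0, so a_3 = 9.
so x = [2; 1, 4, 9].
Convergents (p_i = a_i*p_{i-1} + p_{i-2}, q_i = a_i*q_{i-1} + q_{i-2} with p_{-2}=0, p_{-1}=1, q_{-2}=1, q_{-1}=0), until the denominator exceeds 17:
  i=0: a_0=2, p_0 = 2*1 + 0 = 2, q_0 = 2*0 + 1 = 1.
  i=1: a_1=1, p_1 = 1*2 + 1 = 3, q_1 = 1*1 + 0 = 1.
  i=2: a_2=4, p_2 = 4*3 + 2 = 14, q_2 = 4*1 + 1 = 5.
  i=3: a_3=9, p_3 = 9*14 + 3 = 129, q_3 = 9*5 + 1 = 46.
q_3 = 46 > 17, so the last convergent with denominator <= 17 is p_2/q_2 = 14/5.
The closest fraction with denominator <= 17 is either p_2/q_2 or the intermediate fraction (k*p_2 + p_1)/(k*q_2 + q_1) with the largest k >= 1 whose denominator stays <= 17; these approach x as k grows, and every other convergent or intermediate fraction in range is farther away.
Largest k: floor((17 - q_1)/q_2) = floor((17 - 1)/5) = 3.
That gives (3*14 + 3)/(3*5 + 1) = 45/16.
Compare the errors: |x - 14/5| = |129*5 - 14*46|/(46*5) = 1/230, and |x - 45/16| = |129*16 - 45*46|/(46*16) = 6/736.
Cross-multiplying, 1*736 = 736 < 1380 = 6*230, so 1/230 is smaller: the convergent 14/5 is closer to x than 45/16.

14/5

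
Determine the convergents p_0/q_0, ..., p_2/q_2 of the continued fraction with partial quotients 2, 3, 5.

2/1, 7/3, 37/16

Using the convergent recurrence p_i = a_i*p_{i-1} + p_{i-2}, q_i = a_i*q_{i-1} + q_{i-2} with p_{-2}=0, p_{-1}=1, q_{-2}=1, q_{-1}=0:
  i=0: a_0=2, p_0 = 2*1 + 0 = 2, q_0 = 2*0 + 1 = 1.
  i=1: a_1=3, p_1 = 3*2 + 1 = 7, q_1 = 3*1 + 0 = 3.
  i=2: a_2=5, p_2 = 5*7 + 2 = 37, q_2 = 5*3 + 1 = 16.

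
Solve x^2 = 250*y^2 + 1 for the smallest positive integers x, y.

(x, y) = (39480499, 2496966)

First expand sqrt(250) as a continued fraction. With x_i = (sqrt(250) + m_i)/d_i and (m_0, d_0) = (0, 1): a_0 = floor(sqrt(250)) = 15, since 15^2 = 225 <= 250 < 256 = 16^2.
Iterate m_{i+1} = d_i*a_i - m_i, d_{i+1} = (250 - m_{i+1}^2)/d_i, a_{i+1} = floor((a_0 + m_{i+1})/d_{i+1}):
  m_1 = 1*15 - 0 = 15, d_1 = (250 - 15^2)/1 = 25/1 = 25, a_1 = floor((15 + 15)/25) = 1.
  m_2 = 25*1 - 15 = 10, d_2 = (250 - 10^2)/25 = 150/25 = 6, a_2 = floor((15 + 10)/6) = 4.
  m_3 = 6*4 - 10 = 14, d_3 = (250 - 14^2)/6 = 54/6 = 9, a_3 = floor((15 + 14)/9) = 3.
  m_4 = 9*3 - 14 = 13, d_4 = (250 - 13^2)/9 = 81/9 = 9, a_4 = floor((15 + 13)/9) = 3.
  m_5 = 9*3 - 13 = 14, d_5 = (250 - 14^2)/9 = 54/9 = 6, a_5 = floor((15 + 14)/6) = 4.
  m_6 = 6*4 - 14 = 10, d_6 = (250 - 10^2)/6 = 150/6 = 25, a_6 = floor((15 + 10)/25) = 1.
  m_7 = 25*1 - 10 = 15, d_7 = (250 - 15^2)/25 = 25/25 = 1, a_7 = floor((15 + 15)/1) = 30.
  m_8 = 1*30 - 15 = 15, d_8 = (250 - 15^2)/1 = 25/1 = 25: (m_8, d_8) = (m_1, d_1) = (15, 25), so from here the quotients repeat a_1, ..., a_7; the period length is 7.
So sqrt(250) = [15; (1, 4, 3, 3, 4, 1, 30)] with period length k = 7.
k is odd, so (p_{k-1}, q_{k-1}) only solves x^2 - 250y^2 = -1 and the fundamental solution of x^2 - 250y^2 = 1 is (p_{2k-1}, q_{2k-1}) = (p_13, q_13); compute convergents through index 13, running through the period twice.
Convergents (p_i = a_i*p_{i-1} + p_{i-2}, q_i = a_i*q_{i-1} + q_{i-2} with p_{-2}=0, p_{-1}=1, q_{-2}=1, q_{-1}=0):
  i=0: a_0=15, p_0 = 15*1 + 0 = 15, q_0 = 15*0 + 1 = 1.
  i=1: a_1=1, p_1 = 1*15 + 1 = 16, q_1 = 1*1 + 0 = 1.
  i=2: a_2=4, p_2 = 4*16 + 15 = 79, q_2 = 4*1 + 1 = 5.
  i=3: a_3=3, p_3 = 3*79 + 16 = 253, q_3 = 3*5 + 1 = 16.
  i=4: a_4=3, p_4 = 3*253 + 79 = 838, q_4 = 3*16 + 5 = 53.
  i=5: a_5=4, p_5 = 4*838 + 253 = 3605, q_5 = 4*53 + 16 = 228.
  i=6: a_6=1, p_6 = 1*3605 + 838 = 4443, q_6 = 1*228 + 53 = 281.
  i=7: a_7=30, p_7 = 30*4443 + 3605 = 136895, q_7 = 30*281 + 228 = 8658.
  i=8: a_8=1, p_8 = 1*136895 + 4443 = 141338, q_8 = 1*8658 + 281 = 8939.
  i=9: a_9=4, p_9 = 4*141338 + 136895 = 702247, q_9 = 4*8939 + 8658 = 44414.
  i=10: a_10=3, p_10 = 3*702247 + 141338 = 2248079, q_10 = 3*44414 + 8939 = 142181.
  i=11: a_11=3, p_11 = 3*2248079 + 702247 = 7446484, q_11 = 3*142181 + 44414 = 470957.
  i=12: a_12=4, p_12 = 4*7446484 + 2248079 = 32034015, q_12 = 4*470957 + 142181 = 2026009.
  i=13: a_13=1, p_13 = 1*32034015 + 7446484 = 39480499, q_13 = 1*2026009 + 470957 = 2496966.
Indeed p_6^2 - 250*q_6^2 = 19740249 - 19740250 = -1, not +1.
Check: 39480499^2 - 250*2496966^2 = 1558709801289001 - 1558709801289000 = 1, so (x, y) = (39480499, 2496966) solves the equation, and by the theorem it is the least positive solution.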